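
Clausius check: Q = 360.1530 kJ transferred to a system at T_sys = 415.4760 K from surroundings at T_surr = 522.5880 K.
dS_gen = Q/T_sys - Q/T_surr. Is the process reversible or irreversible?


dS_sys = 360.1530/415.4760 = 0.8668 kJ/K
dS_surr = -360.1530/522.5880 = -0.6892 kJ/K
dS_gen = 0.8668 - 0.6892 = 0.1777 kJ/K (irreversible)

dS_gen = 0.1777 kJ/K, irreversible


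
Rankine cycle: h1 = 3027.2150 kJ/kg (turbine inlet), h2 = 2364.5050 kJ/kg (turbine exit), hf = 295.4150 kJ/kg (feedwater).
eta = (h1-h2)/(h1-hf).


W = 662.7100 kJ/kg
Q_in = 2731.8000 kJ/kg
eta = 0.2426 = 24.2591%

eta = 24.2591%


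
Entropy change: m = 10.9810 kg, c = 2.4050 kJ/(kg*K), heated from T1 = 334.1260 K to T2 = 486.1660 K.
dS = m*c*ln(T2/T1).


T2/T1 = 1.4550
ln(T2/T1) = 0.3750
dS = 10.9810 * 2.4050 * 0.3750 = 9.9043 kJ/K

9.9043 kJ/K


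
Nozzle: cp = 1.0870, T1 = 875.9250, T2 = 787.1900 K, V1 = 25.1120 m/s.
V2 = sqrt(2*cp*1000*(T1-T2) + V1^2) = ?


dT = 88.7350 K
2*cp*1000*dT = 192909.8900
V1^2 = 630.6125
V2 = sqrt(193540.5025) = 439.9324 m/s

439.9324 m/s


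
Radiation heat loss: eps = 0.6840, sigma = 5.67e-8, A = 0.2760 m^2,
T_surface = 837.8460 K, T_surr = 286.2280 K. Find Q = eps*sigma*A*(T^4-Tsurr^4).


T^4 = 4.9278e+11
Tsurr^4 = 6.7119e+09
Q = 0.6840 * 5.67e-8 * 0.2760 * 4.8607e+11 = 5202.9434 W

5202.9434 W


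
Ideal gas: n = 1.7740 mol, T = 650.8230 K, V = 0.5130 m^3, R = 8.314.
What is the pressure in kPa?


P = nRT/V = 1.7740 * 8.314 * 650.8230 / 0.5130
= 9599.0119 / 0.5130 = 18711.5241 Pa = 18.7115 kPa

18.7115 kPa


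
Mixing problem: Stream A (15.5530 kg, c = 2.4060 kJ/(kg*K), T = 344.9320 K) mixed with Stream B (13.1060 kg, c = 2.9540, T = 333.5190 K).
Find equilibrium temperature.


num = 25819.7636
den = 76.1356
Tf = 339.1285 K

339.1285 K


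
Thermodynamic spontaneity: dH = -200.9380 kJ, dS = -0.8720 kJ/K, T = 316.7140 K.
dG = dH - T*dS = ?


T*dS = 316.7140 * -0.8720 = -276.1746 kJ
dG = -200.9380 + 276.1746 = 75.2366 kJ (non-spontaneous)

dG = 75.2366 kJ, non-spontaneous


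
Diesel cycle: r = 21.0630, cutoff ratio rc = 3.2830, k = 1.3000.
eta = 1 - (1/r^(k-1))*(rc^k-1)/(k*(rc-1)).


r^(k-1) = 2.4949
rc^k = 4.6898
eta = 0.5017 = 50.1696%

50.1696%


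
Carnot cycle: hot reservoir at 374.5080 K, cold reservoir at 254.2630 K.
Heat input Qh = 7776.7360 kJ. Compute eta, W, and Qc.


eta = 1 - 254.2630/374.5080 = 0.3211
W = 0.3211 * 7776.7360 = 2496.9123 kJ
Qc = 7776.7360 - 2496.9123 = 5279.8237 kJ

eta = 32.1075%, W = 2496.9123 kJ, Qc = 5279.8237 kJ


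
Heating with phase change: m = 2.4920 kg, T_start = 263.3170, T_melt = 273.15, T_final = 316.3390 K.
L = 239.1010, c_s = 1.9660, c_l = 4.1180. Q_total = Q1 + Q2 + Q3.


Q1 (sensible, solid) = 2.4920 * 1.9660 * 9.8330 = 48.1745 kJ
Q2 (latent) = 2.4920 * 239.1010 = 595.8397 kJ
Q3 (sensible, liquid) = 2.4920 * 4.1180 * 43.1890 = 443.2079 kJ
Q_total = 1087.2222 kJ

1087.2222 kJ


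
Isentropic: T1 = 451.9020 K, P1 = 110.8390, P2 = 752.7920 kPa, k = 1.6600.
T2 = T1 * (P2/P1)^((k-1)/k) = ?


(k-1)/k = 0.3976
(P2/P1)^exp = 2.1418
T2 = 451.9020 * 2.1418 = 967.9044 K

967.9044 K


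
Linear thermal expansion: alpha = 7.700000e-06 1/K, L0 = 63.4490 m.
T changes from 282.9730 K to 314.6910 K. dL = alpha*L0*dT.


dT = 31.7180 K
dL = 7.700000e-06 * 63.4490 * 31.7180 = 0.015496 m
L_final = 63.464496 m

dL = 0.015496 m


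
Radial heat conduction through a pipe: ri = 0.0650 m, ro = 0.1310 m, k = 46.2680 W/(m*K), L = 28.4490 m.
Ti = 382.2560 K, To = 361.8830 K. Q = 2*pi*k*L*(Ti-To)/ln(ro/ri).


dT = 20.3730 K
ln(ro/ri) = 0.7008
Q = 2*pi*46.2680*28.4490*20.3730 / 0.7008 = 240426.4603 W

240426.4603 W


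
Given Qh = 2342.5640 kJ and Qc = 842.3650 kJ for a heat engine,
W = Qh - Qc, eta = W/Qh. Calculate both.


W = 2342.5640 - 842.3650 = 1500.1990 kJ
eta = 1500.1990 / 2342.5640 = 0.6404 = 64.0409%

W = 1500.1990 kJ, eta = 64.0409%


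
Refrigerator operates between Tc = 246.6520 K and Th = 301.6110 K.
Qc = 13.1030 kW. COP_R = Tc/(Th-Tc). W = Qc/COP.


COP = 246.6520 / 54.9590 = 4.4879
W = 13.1030 / 4.4879 = 2.9196 kW

COP = 4.4879, W = 2.9196 kW


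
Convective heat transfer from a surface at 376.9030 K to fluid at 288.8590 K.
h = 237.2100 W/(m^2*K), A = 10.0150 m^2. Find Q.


dT = 88.0440 K
Q = 237.2100 * 10.0150 * 88.0440 = 209162.4462 W

209162.4462 W


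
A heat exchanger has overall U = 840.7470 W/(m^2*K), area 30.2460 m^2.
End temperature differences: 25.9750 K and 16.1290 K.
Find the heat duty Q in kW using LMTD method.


LMTD = 20.6625 K
Q = 840.7470 * 30.2460 * 20.6625 = 525431.3038 W = 525.4313 kW

525.4313 kW


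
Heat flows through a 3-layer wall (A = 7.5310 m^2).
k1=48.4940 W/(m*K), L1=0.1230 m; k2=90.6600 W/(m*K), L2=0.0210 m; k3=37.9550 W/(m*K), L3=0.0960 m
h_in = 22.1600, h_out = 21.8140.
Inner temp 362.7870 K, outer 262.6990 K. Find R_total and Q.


R_conv_in = 1/(22.1600*7.5310) = 0.0060
R_1 = 0.1230/(48.4940*7.5310) = 0.0003
R_2 = 0.0210/(90.6600*7.5310) = 3.0757e-05
R_3 = 0.0960/(37.9550*7.5310) = 0.0003
R_conv_out = 1/(21.8140*7.5310) = 0.0061
R_total = 0.0128 K/W
Q = 100.0880 / 0.0128 = 7830.0145 W

R_total = 0.0128 K/W, Q = 7830.0145 W


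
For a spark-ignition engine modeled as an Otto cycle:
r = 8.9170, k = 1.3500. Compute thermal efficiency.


r^(k-1) = 2.1507
eta = 1 - 1/2.1507 = 0.5350 = 53.5032%

53.5032%


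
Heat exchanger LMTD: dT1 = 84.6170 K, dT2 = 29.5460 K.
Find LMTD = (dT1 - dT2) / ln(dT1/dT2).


dT1/dT2 = 2.8639
ln(dT1/dT2) = 1.0522
LMTD = 55.0710 / 1.0522 = 52.3396 K

52.3396 K


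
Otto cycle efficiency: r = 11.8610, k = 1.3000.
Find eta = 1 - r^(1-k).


r^(k-1) = 2.1001
eta = 1 - 1/2.1001 = 0.5238 = 52.3828%

52.3828%


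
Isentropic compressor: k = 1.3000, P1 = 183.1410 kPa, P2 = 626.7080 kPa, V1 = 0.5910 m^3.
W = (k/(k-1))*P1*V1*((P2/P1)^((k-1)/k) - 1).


(k-1)/k = 0.2308
(P2/P1)^exp = 1.3283
W = 4.3333 * 183.1410 * 0.5910 * (1.3283 - 1) = 153.9794 kJ

153.9794 kJ


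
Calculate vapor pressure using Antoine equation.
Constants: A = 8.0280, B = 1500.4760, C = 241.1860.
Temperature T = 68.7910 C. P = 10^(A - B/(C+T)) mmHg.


C+T = 309.9770
B/(C+T) = 4.8406
log10(P) = 8.0280 - 4.8406 = 3.1874
P = 10^3.1874 = 1539.5567 mmHg

1539.5567 mmHg


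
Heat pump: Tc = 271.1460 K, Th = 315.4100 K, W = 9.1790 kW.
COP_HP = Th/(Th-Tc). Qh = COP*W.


COP = 315.4100 / 44.2640 = 7.1257
Qh = 7.1257 * 9.1790 = 65.4064 kW

COP = 7.1257, Qh = 65.4064 kW


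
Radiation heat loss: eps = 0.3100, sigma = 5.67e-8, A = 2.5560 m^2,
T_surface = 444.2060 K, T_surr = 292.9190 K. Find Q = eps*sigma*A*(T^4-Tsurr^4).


T^4 = 3.8935e+10
Tsurr^4 = 7.3619e+09
Q = 0.3100 * 5.67e-8 * 2.5560 * 3.1573e+10 = 1418.4685 W

1418.4685 W


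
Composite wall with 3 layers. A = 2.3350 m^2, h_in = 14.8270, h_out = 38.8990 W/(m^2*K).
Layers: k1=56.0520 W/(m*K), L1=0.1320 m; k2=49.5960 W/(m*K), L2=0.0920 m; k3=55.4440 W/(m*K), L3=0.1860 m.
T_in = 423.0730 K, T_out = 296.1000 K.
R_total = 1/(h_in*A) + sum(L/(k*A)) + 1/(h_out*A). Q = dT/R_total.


R_conv_in = 1/(14.8270*2.3350) = 0.0289
R_1 = 0.1320/(56.0520*2.3350) = 0.0010
R_2 = 0.0920/(49.5960*2.3350) = 0.0008
R_3 = 0.1860/(55.4440*2.3350) = 0.0014
R_conv_out = 1/(38.8990*2.3350) = 0.0110
R_total = 0.0431 K/W
Q = 126.9730 / 0.0431 = 2943.7187 W

R_total = 0.0431 K/W, Q = 2943.7187 W


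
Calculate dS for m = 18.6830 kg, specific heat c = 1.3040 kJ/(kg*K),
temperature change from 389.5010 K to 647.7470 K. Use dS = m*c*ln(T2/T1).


T2/T1 = 1.6630
ln(T2/T1) = 0.5086
dS = 18.6830 * 1.3040 * 0.5086 = 12.3917 kJ/K

12.3917 kJ/K


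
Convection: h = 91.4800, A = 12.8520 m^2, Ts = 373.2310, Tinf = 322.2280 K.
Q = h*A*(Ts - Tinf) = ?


dT = 51.0030 K
Q = 91.4800 * 12.8520 * 51.0030 = 59964.2761 W

59964.2761 W


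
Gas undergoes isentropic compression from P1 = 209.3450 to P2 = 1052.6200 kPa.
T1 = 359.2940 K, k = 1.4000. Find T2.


(k-1)/k = 0.2857
(P2/P1)^exp = 1.5864
T2 = 359.2940 * 1.5864 = 569.9707 K

569.9707 K


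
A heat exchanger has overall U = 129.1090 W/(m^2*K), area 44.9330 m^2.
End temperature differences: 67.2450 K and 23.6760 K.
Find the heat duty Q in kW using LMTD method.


LMTD = 41.7375 K
Q = 129.1090 * 44.9330 * 41.7375 = 242130.0099 W = 242.1300 kW

242.1300 kW


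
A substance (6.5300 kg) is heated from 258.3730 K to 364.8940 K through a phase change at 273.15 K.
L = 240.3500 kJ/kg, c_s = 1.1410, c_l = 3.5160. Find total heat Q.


Q1 (sensible, solid) = 6.5300 * 1.1410 * 14.7770 = 110.0994 kJ
Q2 (latent) = 6.5300 * 240.3500 = 1569.4855 kJ
Q3 (sensible, liquid) = 6.5300 * 3.5160 * 91.7440 = 2106.3945 kJ
Q_total = 3785.9795 kJ

3785.9795 kJ


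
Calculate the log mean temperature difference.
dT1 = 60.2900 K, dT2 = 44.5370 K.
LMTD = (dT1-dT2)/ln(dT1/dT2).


dT1/dT2 = 1.3537
ln(dT1/dT2) = 0.3028
LMTD = 15.7530 / 0.3028 = 52.0165 K

52.0165 K


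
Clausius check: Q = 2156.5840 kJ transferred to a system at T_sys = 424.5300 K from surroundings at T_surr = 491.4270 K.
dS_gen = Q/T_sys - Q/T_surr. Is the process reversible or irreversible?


dS_sys = 2156.5840/424.5300 = 5.0799 kJ/K
dS_surr = -2156.5840/491.4270 = -4.3884 kJ/K
dS_gen = 5.0799 - 4.3884 = 0.6915 kJ/K (irreversible)

dS_gen = 0.6915 kJ/K, irreversible


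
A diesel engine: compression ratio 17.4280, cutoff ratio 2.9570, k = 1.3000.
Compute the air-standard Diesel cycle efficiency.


r^(k-1) = 2.3571
rc^k = 4.0936
eta = 0.4841 = 48.4110%

48.4110%


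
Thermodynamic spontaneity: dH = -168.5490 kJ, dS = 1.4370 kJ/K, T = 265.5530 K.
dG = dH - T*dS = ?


T*dS = 265.5530 * 1.4370 = 381.5997 kJ
dG = -168.5490 - 381.5997 = -550.1487 kJ (spontaneous)

dG = -550.1487 kJ, spontaneous


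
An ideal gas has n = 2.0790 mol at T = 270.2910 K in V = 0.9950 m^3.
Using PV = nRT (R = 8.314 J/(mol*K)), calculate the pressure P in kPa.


P = nRT/V = 2.0790 * 8.314 * 270.2910 / 0.9950
= 4671.9275 / 0.9950 = 4695.4045 Pa = 4.6954 kPa

4.6954 kPa


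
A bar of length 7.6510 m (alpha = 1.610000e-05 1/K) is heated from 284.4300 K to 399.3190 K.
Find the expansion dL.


dT = 114.8890 K
dL = 1.610000e-05 * 7.6510 * 114.8890 = 0.014152 m
L_final = 7.665152 m

dL = 0.014152 m


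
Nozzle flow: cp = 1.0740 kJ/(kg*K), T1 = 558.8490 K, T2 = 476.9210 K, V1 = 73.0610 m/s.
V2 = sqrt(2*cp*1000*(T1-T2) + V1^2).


dT = 81.9280 K
2*cp*1000*dT = 175981.3440
V1^2 = 5337.9097
V2 = sqrt(181319.2537) = 425.8160 m/s

425.8160 m/s


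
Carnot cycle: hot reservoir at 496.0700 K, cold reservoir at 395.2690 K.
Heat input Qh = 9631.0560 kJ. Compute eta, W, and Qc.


eta = 1 - 395.2690/496.0700 = 0.2032
W = 0.2032 * 9631.0560 = 1957.0223 kJ
Qc = 9631.0560 - 1957.0223 = 7674.0337 kJ

eta = 20.3199%, W = 1957.0223 kJ, Qc = 7674.0337 kJ


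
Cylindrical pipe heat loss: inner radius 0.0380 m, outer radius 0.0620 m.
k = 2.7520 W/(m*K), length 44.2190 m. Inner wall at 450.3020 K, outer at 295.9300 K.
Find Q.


dT = 154.3720 K
ln(ro/ri) = 0.4895
Q = 2*pi*2.7520*44.2190*154.3720 / 0.4895 = 241107.2475 W

241107.2475 W


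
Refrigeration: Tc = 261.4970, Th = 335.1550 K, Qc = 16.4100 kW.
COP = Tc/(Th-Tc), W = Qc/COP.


COP = 261.4970 / 73.6580 = 3.5502
W = 16.4100 / 3.5502 = 4.6223 kW

COP = 3.5502, W = 4.6223 kW


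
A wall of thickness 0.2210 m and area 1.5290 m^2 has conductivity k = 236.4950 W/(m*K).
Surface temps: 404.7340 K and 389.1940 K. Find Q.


dT = 15.5400 K
Q = 236.4950 * 1.5290 * 15.5400 / 0.2210 = 25426.5941 W

25426.5941 W


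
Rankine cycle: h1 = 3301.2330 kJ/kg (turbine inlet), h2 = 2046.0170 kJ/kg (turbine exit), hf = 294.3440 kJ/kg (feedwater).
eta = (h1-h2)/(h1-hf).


W = 1255.2160 kJ/kg
Q_in = 3006.8890 kJ/kg
eta = 0.4174 = 41.7447%

eta = 41.7447%


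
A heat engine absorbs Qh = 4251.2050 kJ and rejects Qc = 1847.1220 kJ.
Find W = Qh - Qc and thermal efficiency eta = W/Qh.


W = 4251.2050 - 1847.1220 = 2404.0830 kJ
eta = 2404.0830 / 4251.2050 = 0.5655 = 56.5506%

W = 2404.0830 kJ, eta = 56.5506%


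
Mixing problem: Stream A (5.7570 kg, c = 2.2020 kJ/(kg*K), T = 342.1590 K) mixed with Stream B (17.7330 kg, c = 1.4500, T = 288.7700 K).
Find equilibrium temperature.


num = 11762.6199
den = 38.3898
Tf = 306.3999 K

306.3999 K


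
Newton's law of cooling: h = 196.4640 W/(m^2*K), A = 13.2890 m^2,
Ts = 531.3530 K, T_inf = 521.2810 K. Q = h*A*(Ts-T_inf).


dT = 10.0720 K
Q = 196.4640 * 13.2890 * 10.0720 = 26296.0793 W

26296.0793 W


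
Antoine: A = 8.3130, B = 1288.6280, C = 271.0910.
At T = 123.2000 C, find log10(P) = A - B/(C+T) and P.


C+T = 394.2910
B/(C+T) = 3.2682
log10(P) = 8.3130 - 3.2682 = 5.0448
P = 10^5.0448 = 110862.4298 mmHg

110862.4298 mmHg


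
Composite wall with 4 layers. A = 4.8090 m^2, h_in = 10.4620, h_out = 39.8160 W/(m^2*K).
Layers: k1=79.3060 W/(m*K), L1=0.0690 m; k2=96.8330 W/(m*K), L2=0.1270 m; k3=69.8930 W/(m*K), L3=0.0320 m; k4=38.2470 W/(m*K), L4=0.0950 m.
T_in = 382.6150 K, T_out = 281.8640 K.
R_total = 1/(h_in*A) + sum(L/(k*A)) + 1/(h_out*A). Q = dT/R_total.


R_conv_in = 1/(10.4620*4.8090) = 0.0199
R_1 = 0.0690/(79.3060*4.8090) = 0.0002
R_2 = 0.1270/(96.8330*4.8090) = 0.0003
R_3 = 0.0320/(69.8930*4.8090) = 9.5205e-05
R_4 = 0.0950/(38.2470*4.8090) = 0.0005
R_conv_out = 1/(39.8160*4.8090) = 0.0052
R_total = 0.0262 K/W
Q = 100.7510 / 0.0262 = 3850.7444 W

R_total = 0.0262 K/W, Q = 3850.7444 W


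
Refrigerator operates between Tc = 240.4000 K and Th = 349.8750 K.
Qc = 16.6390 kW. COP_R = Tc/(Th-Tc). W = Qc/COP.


COP = 240.4000 / 109.4750 = 2.1959
W = 16.6390 / 2.1959 = 7.5772 kW

COP = 2.1959, W = 7.5772 kW


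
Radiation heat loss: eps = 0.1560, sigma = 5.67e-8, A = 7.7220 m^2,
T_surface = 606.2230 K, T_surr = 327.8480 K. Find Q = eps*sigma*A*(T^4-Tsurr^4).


T^4 = 1.3506e+11
Tsurr^4 = 1.1553e+10
Q = 0.1560 * 5.67e-8 * 7.7220 * 1.2351e+11 = 8435.9233 W

8435.9233 W


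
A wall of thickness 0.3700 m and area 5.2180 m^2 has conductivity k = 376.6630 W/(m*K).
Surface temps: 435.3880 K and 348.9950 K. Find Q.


dT = 86.3930 K
Q = 376.6630 * 5.2180 * 86.3930 / 0.3700 = 458916.7053 W

458916.7053 W


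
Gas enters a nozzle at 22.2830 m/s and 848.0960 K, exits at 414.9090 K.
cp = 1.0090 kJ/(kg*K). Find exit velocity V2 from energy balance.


dT = 433.1870 K
2*cp*1000*dT = 874171.3660
V1^2 = 496.5321
V2 = sqrt(874667.8981) = 935.2368 m/s

935.2368 m/s


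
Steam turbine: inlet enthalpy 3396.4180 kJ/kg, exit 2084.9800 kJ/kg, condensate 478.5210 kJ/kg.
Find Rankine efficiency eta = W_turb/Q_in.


W = 1311.4380 kJ/kg
Q_in = 2917.8970 kJ/kg
eta = 0.4494 = 44.9446%

eta = 44.9446%


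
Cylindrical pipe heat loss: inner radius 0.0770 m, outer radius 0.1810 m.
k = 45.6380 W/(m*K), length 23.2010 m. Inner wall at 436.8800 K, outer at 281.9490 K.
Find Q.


dT = 154.9310 K
ln(ro/ri) = 0.8547
Q = 2*pi*45.6380*23.2010*154.9310 / 0.8547 = 1205985.4274 W

1205985.4274 W


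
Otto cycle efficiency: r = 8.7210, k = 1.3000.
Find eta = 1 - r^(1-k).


r^(k-1) = 1.9150
eta = 1 - 1/1.9150 = 0.4778 = 47.7808%

47.7808%


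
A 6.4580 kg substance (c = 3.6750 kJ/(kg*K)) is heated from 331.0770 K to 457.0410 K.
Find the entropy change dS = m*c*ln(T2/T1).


T2/T1 = 1.3805
ln(T2/T1) = 0.3224
dS = 6.4580 * 3.6750 * 0.3224 = 7.6521 kJ/K

7.6521 kJ/K


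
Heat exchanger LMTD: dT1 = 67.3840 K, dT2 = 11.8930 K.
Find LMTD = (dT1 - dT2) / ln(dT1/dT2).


dT1/dT2 = 5.6659
ln(dT1/dT2) = 1.7345
LMTD = 55.4910 / 1.7345 = 31.9933 K

31.9933 K


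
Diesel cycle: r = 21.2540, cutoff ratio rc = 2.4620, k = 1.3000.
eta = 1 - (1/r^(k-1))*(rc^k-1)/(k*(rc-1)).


r^(k-1) = 2.5017
rc^k = 3.2261
eta = 0.5318 = 53.1816%

53.1816%


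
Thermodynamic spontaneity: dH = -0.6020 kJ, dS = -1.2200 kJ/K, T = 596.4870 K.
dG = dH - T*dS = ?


T*dS = 596.4870 * -1.2200 = -727.7141 kJ
dG = -0.6020 + 727.7141 = 727.1121 kJ (non-spontaneous)

dG = 727.1121 kJ, non-spontaneous


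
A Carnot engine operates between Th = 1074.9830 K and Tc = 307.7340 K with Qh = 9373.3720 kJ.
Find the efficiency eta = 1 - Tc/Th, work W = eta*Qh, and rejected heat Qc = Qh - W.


eta = 1 - 307.7340/1074.9830 = 0.7137
W = 0.7137 * 9373.3720 = 6690.0689 kJ
Qc = 9373.3720 - 6690.0689 = 2683.3031 kJ

eta = 71.3731%, W = 6690.0689 kJ, Qc = 2683.3031 kJ


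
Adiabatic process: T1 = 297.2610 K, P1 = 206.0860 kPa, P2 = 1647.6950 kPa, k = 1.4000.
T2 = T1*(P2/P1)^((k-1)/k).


(k-1)/k = 0.2857
(P2/P1)^exp = 1.8111
T2 = 297.2610 * 1.8111 = 538.3800 K

538.3800 K


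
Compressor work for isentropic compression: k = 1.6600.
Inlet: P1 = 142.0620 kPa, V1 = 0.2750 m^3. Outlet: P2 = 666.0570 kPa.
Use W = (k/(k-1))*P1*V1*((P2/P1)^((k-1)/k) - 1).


(k-1)/k = 0.3976
(P2/P1)^exp = 1.8484
W = 2.5152 * 142.0620 * 0.2750 * (1.8484 - 1) = 83.3636 kJ

83.3636 kJ


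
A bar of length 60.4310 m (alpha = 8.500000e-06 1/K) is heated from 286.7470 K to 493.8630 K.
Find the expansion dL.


dT = 207.1160 K
dL = 8.500000e-06 * 60.4310 * 207.1160 = 0.106388 m
L_final = 60.537388 m

dL = 0.106388 m


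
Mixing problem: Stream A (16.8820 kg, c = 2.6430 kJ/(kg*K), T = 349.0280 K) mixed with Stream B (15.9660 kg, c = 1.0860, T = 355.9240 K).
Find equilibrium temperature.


num = 21744.7176
den = 61.9582
Tf = 350.9579 K

350.9579 K


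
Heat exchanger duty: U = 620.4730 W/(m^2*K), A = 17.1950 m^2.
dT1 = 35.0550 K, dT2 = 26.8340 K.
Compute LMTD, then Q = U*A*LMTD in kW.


LMTD = 30.7616 K
Q = 620.4730 * 17.1950 * 30.7616 = 328196.8535 W = 328.1969 kW

328.1969 kW


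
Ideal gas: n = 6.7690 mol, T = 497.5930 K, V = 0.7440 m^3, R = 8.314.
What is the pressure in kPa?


P = nRT/V = 6.7690 * 8.314 * 497.5930 / 0.7440
= 28003.2731 / 0.7440 = 37638.8080 Pa = 37.6388 kPa

37.6388 kPa


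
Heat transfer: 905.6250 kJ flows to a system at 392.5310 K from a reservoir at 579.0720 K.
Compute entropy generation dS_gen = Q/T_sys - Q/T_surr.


dS_sys = 905.6250/392.5310 = 2.3071 kJ/K
dS_surr = -905.6250/579.0720 = -1.5639 kJ/K
dS_gen = 2.3071 - 1.5639 = 0.7432 kJ/K (irreversible)

dS_gen = 0.7432 kJ/K, irreversible


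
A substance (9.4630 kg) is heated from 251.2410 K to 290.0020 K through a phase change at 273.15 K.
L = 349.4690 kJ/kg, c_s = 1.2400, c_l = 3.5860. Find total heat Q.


Q1 (sensible, solid) = 9.4630 * 1.2400 * 21.9090 = 257.0828 kJ
Q2 (latent) = 9.4630 * 349.4690 = 3307.0251 kJ
Q3 (sensible, liquid) = 9.4630 * 3.5860 * 16.8520 = 571.8611 kJ
Q_total = 4135.9691 kJ

4135.9691 kJ


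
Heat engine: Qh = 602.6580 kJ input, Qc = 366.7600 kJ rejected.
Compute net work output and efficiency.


W = 602.6580 - 366.7600 = 235.8980 kJ
eta = 235.8980 / 602.6580 = 0.3914 = 39.1429%

W = 235.8980 kJ, eta = 39.1429%


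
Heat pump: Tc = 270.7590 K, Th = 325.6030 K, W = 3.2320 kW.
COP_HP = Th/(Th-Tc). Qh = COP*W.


COP = 325.6030 / 54.8440 = 5.9369
Qh = 5.9369 * 3.2320 = 19.1880 kW

COP = 5.9369, Qh = 19.1880 kW


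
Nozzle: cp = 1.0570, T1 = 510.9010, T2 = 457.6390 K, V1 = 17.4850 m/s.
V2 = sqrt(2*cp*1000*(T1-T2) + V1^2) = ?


dT = 53.2620 K
2*cp*1000*dT = 112595.8680
V1^2 = 305.7252
V2 = sqrt(112901.5932) = 336.0083 m/s

336.0083 m/s


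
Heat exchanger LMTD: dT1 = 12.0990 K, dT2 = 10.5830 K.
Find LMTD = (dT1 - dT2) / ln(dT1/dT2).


dT1/dT2 = 1.1432
ln(dT1/dT2) = 0.1339
LMTD = 1.5160 / 0.1339 = 11.3241 K

11.3241 K


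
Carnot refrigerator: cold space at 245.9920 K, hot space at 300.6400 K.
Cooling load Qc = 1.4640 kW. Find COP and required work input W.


COP = 245.9920 / 54.6480 = 4.5014
W = 1.4640 / 4.5014 = 0.3252 kW

COP = 4.5014, W = 0.3252 kW


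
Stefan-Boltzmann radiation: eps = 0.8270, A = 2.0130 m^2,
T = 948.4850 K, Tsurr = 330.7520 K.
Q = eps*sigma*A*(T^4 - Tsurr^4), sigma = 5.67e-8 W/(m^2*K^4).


T^4 = 8.0932e+11
Tsurr^4 = 1.1968e+10
Q = 0.8270 * 5.67e-8 * 2.0130 * 7.9736e+11 = 75263.4679 W

75263.4679 W


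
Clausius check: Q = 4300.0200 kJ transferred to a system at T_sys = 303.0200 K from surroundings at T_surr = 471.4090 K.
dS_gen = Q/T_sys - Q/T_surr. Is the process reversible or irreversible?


dS_sys = 4300.0200/303.0200 = 14.1905 kJ/K
dS_surr = -4300.0200/471.4090 = -9.1216 kJ/K
dS_gen = 14.1905 - 9.1216 = 5.0689 kJ/K (irreversible)

dS_gen = 5.0689 kJ/K, irreversible


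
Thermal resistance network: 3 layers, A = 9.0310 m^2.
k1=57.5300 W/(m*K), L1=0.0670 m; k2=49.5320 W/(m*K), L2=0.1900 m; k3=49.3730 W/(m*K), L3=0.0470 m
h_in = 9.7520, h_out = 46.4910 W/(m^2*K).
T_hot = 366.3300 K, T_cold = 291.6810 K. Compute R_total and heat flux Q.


R_conv_in = 1/(9.7520*9.0310) = 0.0114
R_1 = 0.0670/(57.5300*9.0310) = 0.0001
R_2 = 0.1900/(49.5320*9.0310) = 0.0004
R_3 = 0.0470/(49.3730*9.0310) = 0.0001
R_conv_out = 1/(46.4910*9.0310) = 0.0024
R_total = 0.0144 K/W
Q = 74.6490 / 0.0144 = 5185.6068 W

R_total = 0.0144 K/W, Q = 5185.6068 W


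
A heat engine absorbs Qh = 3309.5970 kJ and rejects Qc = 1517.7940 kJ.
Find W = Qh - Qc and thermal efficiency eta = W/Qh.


W = 3309.5970 - 1517.7940 = 1791.8030 kJ
eta = 1791.8030 / 3309.5970 = 0.5414 = 54.1396%

W = 1791.8030 kJ, eta = 54.1396%


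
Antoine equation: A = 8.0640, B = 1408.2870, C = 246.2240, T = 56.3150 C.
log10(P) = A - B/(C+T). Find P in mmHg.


C+T = 302.5390
B/(C+T) = 4.6549
log10(P) = 8.0640 - 4.6549 = 3.4091
P = 10^3.4091 = 2565.1096 mmHg

2565.1096 mmHg


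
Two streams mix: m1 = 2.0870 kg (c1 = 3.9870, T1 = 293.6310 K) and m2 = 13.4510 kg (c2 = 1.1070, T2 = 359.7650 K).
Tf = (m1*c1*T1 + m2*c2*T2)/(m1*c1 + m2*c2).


num = 7800.2584
den = 23.2111
Tf = 336.0569 K

336.0569 K


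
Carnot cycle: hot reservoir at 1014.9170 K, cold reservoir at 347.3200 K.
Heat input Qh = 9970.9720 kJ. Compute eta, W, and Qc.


eta = 1 - 347.3200/1014.9170 = 0.6578
W = 0.6578 * 9970.9720 = 6558.7541 kJ
Qc = 9970.9720 - 6558.7541 = 3412.2179 kJ

eta = 65.7785%, W = 6558.7541 kJ, Qc = 3412.2179 kJ


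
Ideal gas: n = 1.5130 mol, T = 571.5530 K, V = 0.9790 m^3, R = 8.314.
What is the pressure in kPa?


P = nRT/V = 1.5130 * 8.314 * 571.5530 / 0.9790
= 7189.6121 / 0.9790 = 7343.8325 Pa = 7.3438 kPa

7.3438 kPa


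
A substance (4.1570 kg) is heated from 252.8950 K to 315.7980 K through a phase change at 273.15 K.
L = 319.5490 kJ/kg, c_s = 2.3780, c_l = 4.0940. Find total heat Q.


Q1 (sensible, solid) = 4.1570 * 2.3780 * 20.2550 = 200.2277 kJ
Q2 (latent) = 4.1570 * 319.5490 = 1328.3652 kJ
Q3 (sensible, liquid) = 4.1570 * 4.0940 * 42.6480 = 725.8160 kJ
Q_total = 2254.4089 kJ

2254.4089 kJ


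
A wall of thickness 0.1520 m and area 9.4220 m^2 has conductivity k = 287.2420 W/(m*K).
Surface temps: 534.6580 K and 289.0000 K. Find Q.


dT = 245.6580 K
Q = 287.2420 * 9.4220 * 245.6580 / 0.1520 = 4373995.8402 W

4373995.8402 W


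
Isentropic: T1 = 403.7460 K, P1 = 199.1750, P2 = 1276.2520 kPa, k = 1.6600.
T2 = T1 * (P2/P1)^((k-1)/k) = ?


(k-1)/k = 0.3976
(P2/P1)^exp = 2.0928
T2 = 403.7460 * 2.0928 = 844.9773 K

844.9773 K


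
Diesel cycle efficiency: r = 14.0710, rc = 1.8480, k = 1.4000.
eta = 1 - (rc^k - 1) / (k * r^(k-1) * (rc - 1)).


r^(k-1) = 2.8796
rc^k = 2.3626
eta = 0.6014 = 60.1433%

60.1433%


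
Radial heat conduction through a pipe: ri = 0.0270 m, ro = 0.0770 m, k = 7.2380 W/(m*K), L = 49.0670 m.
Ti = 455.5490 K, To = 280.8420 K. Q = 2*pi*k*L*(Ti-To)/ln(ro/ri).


dT = 174.7070 K
ln(ro/ri) = 1.0480
Q = 2*pi*7.2380*49.0670*174.7070 / 1.0480 = 372006.0536 W

372006.0536 W


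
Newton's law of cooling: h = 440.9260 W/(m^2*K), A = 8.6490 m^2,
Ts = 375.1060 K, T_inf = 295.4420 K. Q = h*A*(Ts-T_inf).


dT = 79.6640 K
Q = 440.9260 * 8.6490 * 79.6640 = 303804.1587 W

303804.1587 W


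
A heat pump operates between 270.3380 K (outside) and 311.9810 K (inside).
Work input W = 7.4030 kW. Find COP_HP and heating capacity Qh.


COP = 311.9810 / 41.6430 = 7.4918
Qh = 7.4918 * 7.4030 = 55.4618 kW

COP = 7.4918, Qh = 55.4618 kW


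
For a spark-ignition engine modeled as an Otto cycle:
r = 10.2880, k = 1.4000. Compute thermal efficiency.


r^(k-1) = 2.5406
eta = 1 - 1/2.5406 = 0.6064 = 60.6389%

60.6389%


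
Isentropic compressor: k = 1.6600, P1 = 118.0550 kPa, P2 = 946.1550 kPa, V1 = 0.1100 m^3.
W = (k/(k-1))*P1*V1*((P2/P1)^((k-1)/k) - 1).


(k-1)/k = 0.3976
(P2/P1)^exp = 2.2876
W = 2.5152 * 118.0550 * 0.1100 * (2.2876 - 1) = 42.0542 kJ

42.0542 kJ


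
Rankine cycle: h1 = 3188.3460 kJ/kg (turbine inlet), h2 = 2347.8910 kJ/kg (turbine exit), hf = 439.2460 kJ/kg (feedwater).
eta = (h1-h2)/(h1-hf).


W = 840.4550 kJ/kg
Q_in = 2749.1000 kJ/kg
eta = 0.3057 = 30.5720%

eta = 30.5720%


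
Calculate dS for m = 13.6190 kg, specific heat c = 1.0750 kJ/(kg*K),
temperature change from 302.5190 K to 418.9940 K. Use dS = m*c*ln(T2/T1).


T2/T1 = 1.3850
ln(T2/T1) = 0.3257
dS = 13.6190 * 1.0750 * 0.3257 = 4.7686 kJ/K

4.7686 kJ/K


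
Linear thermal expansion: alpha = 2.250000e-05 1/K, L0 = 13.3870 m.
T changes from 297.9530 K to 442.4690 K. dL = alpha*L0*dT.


dT = 144.5160 K
dL = 2.250000e-05 * 13.3870 * 144.5160 = 0.043529 m
L_final = 13.430529 m

dL = 0.043529 m


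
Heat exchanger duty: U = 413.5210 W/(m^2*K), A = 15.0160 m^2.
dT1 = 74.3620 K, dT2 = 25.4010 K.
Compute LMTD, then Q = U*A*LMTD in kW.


LMTD = 45.5809 K
Q = 413.5210 * 15.0160 * 45.5809 = 283031.3491 W = 283.0313 kW

283.0313 kW


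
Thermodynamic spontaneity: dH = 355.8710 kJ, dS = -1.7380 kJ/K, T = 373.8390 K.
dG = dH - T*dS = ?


T*dS = 373.8390 * -1.7380 = -649.7322 kJ
dG = 355.8710 + 649.7322 = 1005.6032 kJ (non-spontaneous)

dG = 1005.6032 kJ, non-spontaneous


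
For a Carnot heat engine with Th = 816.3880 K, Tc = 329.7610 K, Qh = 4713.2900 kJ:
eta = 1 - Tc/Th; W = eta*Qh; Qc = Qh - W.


eta = 1 - 329.7610/816.3880 = 0.5961
W = 0.5961 * 4713.2900 = 2809.4658 kJ
Qc = 4713.2900 - 2809.4658 = 1903.8242 kJ

eta = 59.6073%, W = 2809.4658 kJ, Qc = 1903.8242 kJ


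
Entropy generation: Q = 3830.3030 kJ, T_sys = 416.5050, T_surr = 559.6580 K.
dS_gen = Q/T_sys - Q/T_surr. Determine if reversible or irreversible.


dS_sys = 3830.3030/416.5050 = 9.1963 kJ/K
dS_surr = -3830.3030/559.6580 = -6.8440 kJ/K
dS_gen = 9.1963 - 6.8440 = 2.3523 kJ/K (irreversible)

dS_gen = 2.3523 kJ/K, irreversible


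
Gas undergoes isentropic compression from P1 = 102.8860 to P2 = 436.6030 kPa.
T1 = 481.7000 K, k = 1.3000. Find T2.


(k-1)/k = 0.2308
(P2/P1)^exp = 1.3959
T2 = 481.7000 * 1.3959 = 672.4152 K

672.4152 K


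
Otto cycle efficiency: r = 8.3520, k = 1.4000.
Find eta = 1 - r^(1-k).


r^(k-1) = 2.3373
eta = 1 - 1/2.3373 = 0.5722 = 57.2158%

57.2158%


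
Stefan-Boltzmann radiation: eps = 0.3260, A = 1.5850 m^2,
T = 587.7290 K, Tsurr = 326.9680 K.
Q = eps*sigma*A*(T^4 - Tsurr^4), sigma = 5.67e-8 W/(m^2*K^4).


T^4 = 1.1932e+11
Tsurr^4 = 1.1429e+10
Q = 0.3260 * 5.67e-8 * 1.5850 * 1.0789e+11 = 3160.8837 W

3160.8837 W


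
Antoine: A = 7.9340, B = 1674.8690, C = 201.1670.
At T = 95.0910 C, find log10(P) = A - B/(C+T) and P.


C+T = 296.2580
B/(C+T) = 5.6534
log10(P) = 7.9340 - 5.6534 = 2.2806
P = 10^2.2806 = 190.8035 mmHg

190.8035 mmHg


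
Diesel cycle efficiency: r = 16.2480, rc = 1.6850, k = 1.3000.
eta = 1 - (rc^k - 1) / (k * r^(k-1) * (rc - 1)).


r^(k-1) = 2.3080
rc^k = 1.9705
eta = 0.5278 = 52.7797%

52.7797%


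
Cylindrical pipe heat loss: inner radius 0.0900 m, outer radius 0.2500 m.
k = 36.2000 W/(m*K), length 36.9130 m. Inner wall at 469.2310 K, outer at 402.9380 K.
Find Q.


dT = 66.2930 K
ln(ro/ri) = 1.0217
Q = 2*pi*36.2000*36.9130*66.2930 / 1.0217 = 544794.5882 W

544794.5882 W


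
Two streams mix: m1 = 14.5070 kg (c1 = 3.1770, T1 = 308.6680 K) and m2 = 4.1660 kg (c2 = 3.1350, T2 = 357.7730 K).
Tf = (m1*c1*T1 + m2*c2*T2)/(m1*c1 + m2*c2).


num = 18898.7810
den = 59.1491
Tf = 319.5106 K

319.5106 K


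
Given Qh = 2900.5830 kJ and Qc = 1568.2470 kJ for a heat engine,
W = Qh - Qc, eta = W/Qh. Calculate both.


W = 2900.5830 - 1568.2470 = 1332.3360 kJ
eta = 1332.3360 / 2900.5830 = 0.4593 = 45.9334%

W = 1332.3360 kJ, eta = 45.9334%


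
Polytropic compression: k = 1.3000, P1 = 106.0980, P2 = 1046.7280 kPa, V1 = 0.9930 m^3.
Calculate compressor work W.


(k-1)/k = 0.2308
(P2/P1)^exp = 1.6960
W = 4.3333 * 106.0980 * 0.9930 * (1.6960 - 1) = 317.7302 kJ

317.7302 kJ


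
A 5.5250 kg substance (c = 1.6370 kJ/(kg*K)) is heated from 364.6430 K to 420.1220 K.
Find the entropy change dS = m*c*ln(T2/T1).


T2/T1 = 1.1521
ln(T2/T1) = 0.1416
dS = 5.5250 * 1.6370 * 0.1416 = 1.2809 kJ/K

1.2809 kJ/K


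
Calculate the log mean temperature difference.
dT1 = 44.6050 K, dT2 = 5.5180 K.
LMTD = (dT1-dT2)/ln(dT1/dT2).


dT1/dT2 = 8.0835
ln(dT1/dT2) = 2.0898
LMTD = 39.0870 / 2.0898 = 18.7034 K

18.7034 K


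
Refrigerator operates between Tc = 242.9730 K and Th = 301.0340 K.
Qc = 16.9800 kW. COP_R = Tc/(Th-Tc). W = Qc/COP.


COP = 242.9730 / 58.0610 = 4.1848
W = 16.9800 / 4.1848 = 4.0576 kW

COP = 4.1848, W = 4.0576 kW


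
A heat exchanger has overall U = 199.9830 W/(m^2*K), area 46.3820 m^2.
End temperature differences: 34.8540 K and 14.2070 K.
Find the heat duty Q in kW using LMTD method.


LMTD = 23.0067 K
Q = 199.9830 * 46.3820 * 23.0067 = 213401.4772 W = 213.4015 kW

213.4015 kW


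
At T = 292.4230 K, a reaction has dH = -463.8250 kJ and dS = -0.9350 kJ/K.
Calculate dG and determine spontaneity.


T*dS = 292.4230 * -0.9350 = -273.4155 kJ
dG = -463.8250 + 273.4155 = -190.4095 kJ (spontaneous)

dG = -190.4095 kJ, spontaneous


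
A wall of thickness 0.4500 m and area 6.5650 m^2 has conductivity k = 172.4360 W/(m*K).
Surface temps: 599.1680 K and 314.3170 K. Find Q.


dT = 284.8510 K
Q = 172.4360 * 6.5650 * 284.8510 / 0.4500 = 716585.3169 W

716585.3169 W


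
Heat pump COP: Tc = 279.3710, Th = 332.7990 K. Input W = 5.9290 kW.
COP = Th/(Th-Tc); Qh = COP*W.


COP = 332.7990 / 53.4280 = 6.2289
Qh = 6.2289 * 5.9290 = 36.9313 kW

COP = 6.2289, Qh = 36.9313 kW


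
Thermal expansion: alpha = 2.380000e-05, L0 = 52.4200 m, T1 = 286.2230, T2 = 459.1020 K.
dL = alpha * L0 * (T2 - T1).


dT = 172.8790 K
dL = 2.380000e-05 * 52.4200 * 172.8790 = 0.215683 m
L_final = 52.635683 m

dL = 0.215683 m


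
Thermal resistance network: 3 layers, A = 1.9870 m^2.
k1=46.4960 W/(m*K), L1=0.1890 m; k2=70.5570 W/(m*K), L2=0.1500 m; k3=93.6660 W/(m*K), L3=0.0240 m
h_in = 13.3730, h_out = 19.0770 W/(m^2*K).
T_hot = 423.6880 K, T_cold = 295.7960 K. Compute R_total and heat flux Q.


R_conv_in = 1/(13.3730*1.9870) = 0.0376
R_1 = 0.1890/(46.4960*1.9870) = 0.0020
R_2 = 0.1500/(70.5570*1.9870) = 0.0011
R_3 = 0.0240/(93.6660*1.9870) = 0.0001
R_conv_out = 1/(19.0770*1.9870) = 0.0264
R_total = 0.0673 K/W
Q = 127.8920 / 0.0673 = 1901.4841 W

R_total = 0.0673 K/W, Q = 1901.4841 W


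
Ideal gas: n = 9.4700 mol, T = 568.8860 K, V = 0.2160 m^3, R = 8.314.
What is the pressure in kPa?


P = nRT/V = 9.4700 * 8.314 * 568.8860 / 0.2160
= 44790.4314 / 0.2160 = 207363.1083 Pa = 207.3631 kPa

207.3631 kPa


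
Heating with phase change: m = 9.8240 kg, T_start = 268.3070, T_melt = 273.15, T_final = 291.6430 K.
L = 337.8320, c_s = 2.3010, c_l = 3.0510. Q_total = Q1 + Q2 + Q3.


Q1 (sensible, solid) = 9.8240 * 2.3010 * 4.8430 = 109.4761 kJ
Q2 (latent) = 9.8240 * 337.8320 = 3318.8616 kJ
Q3 (sensible, liquid) = 9.8240 * 3.0510 * 18.4930 = 554.2911 kJ
Q_total = 3982.6288 kJ

3982.6288 kJ


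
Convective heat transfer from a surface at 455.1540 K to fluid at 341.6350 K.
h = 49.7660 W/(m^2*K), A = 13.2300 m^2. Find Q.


dT = 113.5190 K
Q = 49.7660 * 13.2300 * 113.5190 = 74741.3841 W

74741.3841 W


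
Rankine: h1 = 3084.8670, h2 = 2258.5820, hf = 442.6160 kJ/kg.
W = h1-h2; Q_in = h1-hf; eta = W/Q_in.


W = 826.2850 kJ/kg
Q_in = 2642.2510 kJ/kg
eta = 0.3127 = 31.2720%

eta = 31.2720%


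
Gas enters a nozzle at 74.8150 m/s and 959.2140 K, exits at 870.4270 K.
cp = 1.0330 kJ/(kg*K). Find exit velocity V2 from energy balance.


dT = 88.7870 K
2*cp*1000*dT = 183433.9420
V1^2 = 5597.2842
V2 = sqrt(189031.2262) = 434.7772 m/s

434.7772 m/s


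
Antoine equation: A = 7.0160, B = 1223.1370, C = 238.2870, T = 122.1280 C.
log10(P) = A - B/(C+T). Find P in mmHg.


C+T = 360.4150
B/(C+T) = 3.3937
log10(P) = 7.0160 - 3.3937 = 3.6223
P = 10^3.6223 = 4190.9202 mmHg

4190.9202 mmHg


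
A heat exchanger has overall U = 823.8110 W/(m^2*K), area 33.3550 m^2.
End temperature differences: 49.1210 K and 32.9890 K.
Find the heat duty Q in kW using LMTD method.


LMTD = 40.5212 K
Q = 823.8110 * 33.3550 * 40.5212 = 1113450.6279 W = 1113.4506 kW

1113.4506 kW


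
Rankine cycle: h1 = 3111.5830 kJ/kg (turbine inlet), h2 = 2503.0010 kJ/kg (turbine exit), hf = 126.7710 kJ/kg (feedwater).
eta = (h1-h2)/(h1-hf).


W = 608.5820 kJ/kg
Q_in = 2984.8120 kJ/kg
eta = 0.2039 = 20.3893%

eta = 20.3893%


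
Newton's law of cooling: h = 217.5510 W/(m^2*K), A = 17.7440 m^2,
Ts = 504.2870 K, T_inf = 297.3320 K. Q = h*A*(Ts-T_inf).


dT = 206.9550 K
Q = 217.5510 * 17.7440 * 206.9550 = 798892.8533 W

798892.8533 W


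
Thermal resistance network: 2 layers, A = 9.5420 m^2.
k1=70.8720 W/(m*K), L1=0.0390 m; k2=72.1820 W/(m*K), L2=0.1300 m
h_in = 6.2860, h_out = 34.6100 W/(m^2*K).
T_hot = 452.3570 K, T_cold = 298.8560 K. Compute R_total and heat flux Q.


R_conv_in = 1/(6.2860*9.5420) = 0.0167
R_1 = 0.0390/(70.8720*9.5420) = 5.7670e-05
R_2 = 0.1300/(72.1820*9.5420) = 0.0002
R_conv_out = 1/(34.6100*9.5420) = 0.0030
R_total = 0.0199 K/W
Q = 153.5010 / 0.0199 = 7695.6824 W

R_total = 0.0199 K/W, Q = 7695.6824 W


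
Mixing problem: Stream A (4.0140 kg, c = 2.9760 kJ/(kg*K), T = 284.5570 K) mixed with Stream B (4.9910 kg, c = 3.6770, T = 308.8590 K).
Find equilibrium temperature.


num = 9067.3740
den = 30.2976
Tf = 299.2773 K

299.2773 K


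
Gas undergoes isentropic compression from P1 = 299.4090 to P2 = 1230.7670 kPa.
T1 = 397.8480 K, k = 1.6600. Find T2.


(k-1)/k = 0.3976
(P2/P1)^exp = 1.7542
T2 = 397.8480 * 1.7542 = 697.9146 K

697.9146 K


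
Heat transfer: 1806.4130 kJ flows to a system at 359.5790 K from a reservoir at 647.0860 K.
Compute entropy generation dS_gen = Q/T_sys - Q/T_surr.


dS_sys = 1806.4130/359.5790 = 5.0237 kJ/K
dS_surr = -1806.4130/647.0860 = -2.7916 kJ/K
dS_gen = 5.0237 - 2.7916 = 2.2321 kJ/K (irreversible)

dS_gen = 2.2321 kJ/K, irreversible


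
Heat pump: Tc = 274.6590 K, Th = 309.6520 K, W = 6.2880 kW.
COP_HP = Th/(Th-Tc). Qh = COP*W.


COP = 309.6520 / 34.9930 = 8.8490
Qh = 8.8490 * 6.2880 = 55.6423 kW

COP = 8.8490, Qh = 55.6423 kW


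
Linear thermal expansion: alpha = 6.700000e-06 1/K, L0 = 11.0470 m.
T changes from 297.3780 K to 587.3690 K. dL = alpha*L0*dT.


dT = 289.9910 K
dL = 6.700000e-06 * 11.0470 * 289.9910 = 0.021464 m
L_final = 11.068464 m

dL = 0.021464 m


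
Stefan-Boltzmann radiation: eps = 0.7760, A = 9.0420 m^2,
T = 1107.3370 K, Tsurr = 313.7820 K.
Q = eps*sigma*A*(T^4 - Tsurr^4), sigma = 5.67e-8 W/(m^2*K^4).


T^4 = 1.5036e+12
Tsurr^4 = 9.6942e+09
Q = 0.7760 * 5.67e-8 * 9.0420 * 1.4939e+12 = 594318.6233 W

594318.6233 W


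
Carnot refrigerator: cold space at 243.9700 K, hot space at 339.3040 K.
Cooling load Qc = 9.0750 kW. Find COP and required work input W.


COP = 243.9700 / 95.3340 = 2.5591
W = 9.0750 / 2.5591 = 3.5462 kW

COP = 2.5591, W = 3.5462 kW


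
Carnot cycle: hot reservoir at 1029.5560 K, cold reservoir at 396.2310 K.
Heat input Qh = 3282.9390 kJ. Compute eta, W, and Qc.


eta = 1 - 396.2310/1029.5560 = 0.6151
W = 0.6151 * 3282.9390 = 2019.4796 kJ
Qc = 3282.9390 - 2019.4796 = 1263.4594 kJ

eta = 61.5144%, W = 2019.4796 kJ, Qc = 1263.4594 kJ


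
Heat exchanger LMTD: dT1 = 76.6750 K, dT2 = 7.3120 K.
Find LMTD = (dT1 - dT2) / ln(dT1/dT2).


dT1/dT2 = 10.4862
ln(dT1/dT2) = 2.3501
LMTD = 69.3630 / 2.3501 = 29.5154 K

29.5154 K


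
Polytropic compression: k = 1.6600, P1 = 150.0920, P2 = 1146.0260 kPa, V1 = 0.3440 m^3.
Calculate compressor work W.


(k-1)/k = 0.3976
(P2/P1)^exp = 2.2439
W = 2.5152 * 150.0920 * 0.3440 * (2.2439 - 1) = 161.5373 kJ

161.5373 kJ


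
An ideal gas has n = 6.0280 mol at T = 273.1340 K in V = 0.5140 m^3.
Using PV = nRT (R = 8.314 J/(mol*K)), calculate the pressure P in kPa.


P = nRT/V = 6.0280 * 8.314 * 273.1340 / 0.5140
= 13688.5999 / 0.5140 = 26631.5172 Pa = 26.6315 kPa

26.6315 kPa


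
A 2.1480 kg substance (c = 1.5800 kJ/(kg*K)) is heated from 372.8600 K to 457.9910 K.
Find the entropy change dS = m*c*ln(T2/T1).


T2/T1 = 1.2283
ln(T2/T1) = 0.2056
dS = 2.1480 * 1.5800 * 0.2056 = 0.6979 kJ/K

0.6979 kJ/K


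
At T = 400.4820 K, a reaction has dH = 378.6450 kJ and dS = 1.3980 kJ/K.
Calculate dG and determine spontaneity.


T*dS = 400.4820 * 1.3980 = 559.8738 kJ
dG = 378.6450 - 559.8738 = -181.2288 kJ (spontaneous)

dG = -181.2288 kJ, spontaneous


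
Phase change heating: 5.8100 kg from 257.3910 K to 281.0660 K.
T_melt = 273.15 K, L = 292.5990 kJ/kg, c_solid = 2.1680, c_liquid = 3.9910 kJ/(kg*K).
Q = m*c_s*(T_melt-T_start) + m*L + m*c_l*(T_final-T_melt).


Q1 (sensible, solid) = 5.8100 * 2.1680 * 15.7590 = 198.5016 kJ
Q2 (latent) = 5.8100 * 292.5990 = 1700.0002 kJ
Q3 (sensible, liquid) = 5.8100 * 3.9910 * 7.9160 = 183.5539 kJ
Q_total = 2082.0557 kJ

2082.0557 kJ


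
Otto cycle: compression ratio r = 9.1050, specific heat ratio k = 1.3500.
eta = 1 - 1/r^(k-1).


r^(k-1) = 2.1664
eta = 1 - 1/2.1664 = 0.5384 = 53.8415%

53.8415%


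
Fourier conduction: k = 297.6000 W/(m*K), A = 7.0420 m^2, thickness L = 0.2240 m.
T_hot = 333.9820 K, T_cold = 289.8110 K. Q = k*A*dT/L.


dT = 44.1710 K
Q = 297.6000 * 7.0420 * 44.1710 / 0.2240 = 413255.0418 W

413255.0418 W


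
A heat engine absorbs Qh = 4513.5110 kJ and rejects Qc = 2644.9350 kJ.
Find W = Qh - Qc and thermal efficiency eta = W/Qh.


W = 4513.5110 - 2644.9350 = 1868.5760 kJ
eta = 1868.5760 / 4513.5110 = 0.4140 = 41.3996%

W = 1868.5760 kJ, eta = 41.3996%


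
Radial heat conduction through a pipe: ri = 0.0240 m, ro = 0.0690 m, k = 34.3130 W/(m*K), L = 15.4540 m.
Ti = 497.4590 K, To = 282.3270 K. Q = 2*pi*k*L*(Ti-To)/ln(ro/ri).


dT = 215.1320 K
ln(ro/ri) = 1.0561
Q = 2*pi*34.3130*15.4540*215.1320 / 1.0561 = 678732.8992 W

678732.8992 W


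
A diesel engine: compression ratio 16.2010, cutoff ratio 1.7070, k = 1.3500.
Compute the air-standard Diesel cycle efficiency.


r^(k-1) = 2.6506
rc^k = 2.0583
eta = 0.5817 = 58.1661%

58.1661%


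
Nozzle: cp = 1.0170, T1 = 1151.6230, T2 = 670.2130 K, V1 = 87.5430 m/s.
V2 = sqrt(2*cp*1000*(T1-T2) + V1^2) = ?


dT = 481.4100 K
2*cp*1000*dT = 979187.9400
V1^2 = 7663.7768
V2 = sqrt(986851.7168) = 993.4041 m/s

993.4041 m/s


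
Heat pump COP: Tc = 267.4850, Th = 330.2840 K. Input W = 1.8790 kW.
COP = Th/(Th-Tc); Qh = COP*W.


COP = 330.2840 / 62.7990 = 5.2594
Qh = 5.2594 * 1.8790 = 9.8824 kW

COP = 5.2594, Qh = 9.8824 kW


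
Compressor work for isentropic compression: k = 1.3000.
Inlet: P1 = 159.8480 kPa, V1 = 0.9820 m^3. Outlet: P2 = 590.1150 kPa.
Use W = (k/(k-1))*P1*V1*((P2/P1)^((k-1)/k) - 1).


(k-1)/k = 0.2308
(P2/P1)^exp = 1.3518
W = 4.3333 * 159.8480 * 0.9820 * (1.3518 - 1) = 239.2684 kJ

239.2684 kJ


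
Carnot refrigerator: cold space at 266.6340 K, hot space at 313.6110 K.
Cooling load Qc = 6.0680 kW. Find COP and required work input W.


COP = 266.6340 / 46.9770 = 5.6758
W = 6.0680 / 5.6758 = 1.0691 kW

COP = 5.6758, W = 1.0691 kW


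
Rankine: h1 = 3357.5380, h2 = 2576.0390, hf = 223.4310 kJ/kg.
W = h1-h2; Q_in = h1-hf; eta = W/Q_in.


W = 781.4990 kJ/kg
Q_in = 3134.1070 kJ/kg
eta = 0.2494 = 24.9353%

eta = 24.9353%


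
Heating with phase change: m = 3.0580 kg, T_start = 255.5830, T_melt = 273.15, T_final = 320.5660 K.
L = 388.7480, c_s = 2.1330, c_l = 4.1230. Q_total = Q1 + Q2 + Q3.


Q1 (sensible, solid) = 3.0580 * 2.1330 * 17.5670 = 114.5845 kJ
Q2 (latent) = 3.0580 * 388.7480 = 1188.7914 kJ
Q3 (sensible, liquid) = 3.0580 * 4.1230 * 47.4160 = 597.8273 kJ
Q_total = 1901.2032 kJ

1901.2032 kJ


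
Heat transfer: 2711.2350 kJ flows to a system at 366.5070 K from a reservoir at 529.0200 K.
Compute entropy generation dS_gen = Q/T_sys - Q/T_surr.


dS_sys = 2711.2350/366.5070 = 7.3975 kJ/K
dS_surr = -2711.2350/529.0200 = -5.1250 kJ/K
dS_gen = 7.3975 - 5.1250 = 2.2725 kJ/K (irreversible)

dS_gen = 2.2725 kJ/K, irreversible
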